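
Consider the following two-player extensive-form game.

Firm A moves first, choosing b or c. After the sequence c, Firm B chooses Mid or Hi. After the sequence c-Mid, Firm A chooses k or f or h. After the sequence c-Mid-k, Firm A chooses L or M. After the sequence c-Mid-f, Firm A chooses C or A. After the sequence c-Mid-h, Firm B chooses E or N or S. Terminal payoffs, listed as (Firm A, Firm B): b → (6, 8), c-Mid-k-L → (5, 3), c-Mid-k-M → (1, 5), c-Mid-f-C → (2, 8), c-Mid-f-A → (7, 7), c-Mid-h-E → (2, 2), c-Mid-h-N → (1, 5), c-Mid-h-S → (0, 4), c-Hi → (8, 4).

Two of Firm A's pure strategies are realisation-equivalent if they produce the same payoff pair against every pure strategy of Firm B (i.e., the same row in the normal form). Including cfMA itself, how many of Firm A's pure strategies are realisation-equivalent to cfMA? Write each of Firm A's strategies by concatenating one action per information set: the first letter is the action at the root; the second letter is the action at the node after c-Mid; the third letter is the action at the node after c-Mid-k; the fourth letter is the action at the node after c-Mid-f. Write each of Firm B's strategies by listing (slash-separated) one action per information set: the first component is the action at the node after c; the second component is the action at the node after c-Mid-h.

2

Row for cfMA (columns Mid/E, Mid/N, Mid/S, Hi/E, Hi/N, Hi/S): (7,7) (7,7) (7,7) (8,4) (8,4) (8,4).
Under cfMA, Firm A's choice at the node after c-Mid-k can never be reached regardless of what Firm B does, so varying those choices leaves every outcome unchanged.
Holding the reachable choices fixed and varying the unreachable one freely already gives 2 equivalent strategies.
No other strategy reproduces this row, so those 2 are the full class: cfLA, cfMA.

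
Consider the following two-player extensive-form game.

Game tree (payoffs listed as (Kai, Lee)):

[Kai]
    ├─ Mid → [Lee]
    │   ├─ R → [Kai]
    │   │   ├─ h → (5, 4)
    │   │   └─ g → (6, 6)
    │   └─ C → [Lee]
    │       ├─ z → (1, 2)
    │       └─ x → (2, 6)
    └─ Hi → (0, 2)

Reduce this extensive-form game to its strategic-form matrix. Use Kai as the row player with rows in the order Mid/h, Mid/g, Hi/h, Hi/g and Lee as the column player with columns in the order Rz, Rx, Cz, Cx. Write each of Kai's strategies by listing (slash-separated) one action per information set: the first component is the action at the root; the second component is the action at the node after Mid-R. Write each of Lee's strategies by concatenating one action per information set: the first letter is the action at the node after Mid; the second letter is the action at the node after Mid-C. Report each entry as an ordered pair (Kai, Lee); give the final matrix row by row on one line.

            Rz       Rx       Cz       Cx
Mid/h    (5,4)    (5,4)    (1,2)    (2,6)
Mid/g    (6,6)    (6,6)    (1,2)    (2,6)
 Hi/h    (0,2)    (0,2)    (0,2)    (0,2)
 Hi/g    (0,2)    (0,2)    (0,2)    (0,2)

Mid/h: (5,4) (5,4) (1,2) (2,6) | Mid/g: (6,6) (6,6) (1,2) (2,6) | Hi/h: (0,2) (0,2) (0,2) (0,2) | Hi/g: (0,2) (0,2) (0,2) (0,2)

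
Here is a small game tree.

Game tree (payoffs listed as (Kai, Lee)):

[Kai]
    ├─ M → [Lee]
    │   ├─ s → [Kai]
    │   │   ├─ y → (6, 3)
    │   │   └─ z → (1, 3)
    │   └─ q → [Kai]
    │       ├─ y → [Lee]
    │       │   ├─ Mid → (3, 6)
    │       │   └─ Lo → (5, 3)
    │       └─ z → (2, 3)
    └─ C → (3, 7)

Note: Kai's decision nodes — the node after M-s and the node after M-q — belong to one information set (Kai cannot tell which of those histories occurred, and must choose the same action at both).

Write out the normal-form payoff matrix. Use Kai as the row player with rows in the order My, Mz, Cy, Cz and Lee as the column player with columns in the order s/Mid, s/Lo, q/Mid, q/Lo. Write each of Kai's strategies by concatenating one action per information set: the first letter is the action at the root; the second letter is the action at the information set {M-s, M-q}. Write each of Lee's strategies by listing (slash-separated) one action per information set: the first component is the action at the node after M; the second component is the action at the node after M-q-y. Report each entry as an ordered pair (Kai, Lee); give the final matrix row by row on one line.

Row My: s/Mid→(6,3), s/Lo→(6,3), q/Mid→(3,6), q/Lo→(5,3)
Row Mz: s/Mid→(1,3), s/Lo→(1,3), q/Mid→(2,3), q/Lo→(2,3)
Row Cy: s/Mid→(3,7), s/Lo→(3,7), q/Mid→(3,7), q/Lo→(3,7)
Row Cz: s/Mid→(3,7), s/Lo→(3,7), q/Mid→(3,7), q/Lo→(3,7)

My: (6,3) (6,3) (3,6) (5,3) | Mz: (1,3) (1,3) (2,3) (2,3) | Cy: (3,7) (3,7) (3,7) (3,7) | Cz: (3,7) (3,7) (3,7) (3,7)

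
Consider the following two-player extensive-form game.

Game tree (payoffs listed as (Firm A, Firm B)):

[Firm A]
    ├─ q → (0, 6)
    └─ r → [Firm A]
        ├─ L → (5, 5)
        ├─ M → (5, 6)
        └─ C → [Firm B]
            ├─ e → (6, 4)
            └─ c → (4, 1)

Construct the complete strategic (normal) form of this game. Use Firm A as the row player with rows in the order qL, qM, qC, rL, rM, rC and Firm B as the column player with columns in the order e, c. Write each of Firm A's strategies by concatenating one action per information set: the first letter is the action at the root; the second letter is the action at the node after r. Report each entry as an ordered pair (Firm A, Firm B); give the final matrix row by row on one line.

Row qL: e→(0,6), c→(0,6)
Row qM: e→(0,6), c→(0,6)
Row qC: e→(0,6), c→(0,6)
Row rL: e→(5,5), c→(5,5)
Row rM: e→(5,6), c→(5,6)
Row rC: e→(6,4), c→(4,1)

qL: (0,6) (0,6) | qM: (0,6) (0,6) | qC: (0,6) (0,6) | rL: (5,5) (5,5) | rM: (5,6) (5,6) | rC: (6,4) (4,1)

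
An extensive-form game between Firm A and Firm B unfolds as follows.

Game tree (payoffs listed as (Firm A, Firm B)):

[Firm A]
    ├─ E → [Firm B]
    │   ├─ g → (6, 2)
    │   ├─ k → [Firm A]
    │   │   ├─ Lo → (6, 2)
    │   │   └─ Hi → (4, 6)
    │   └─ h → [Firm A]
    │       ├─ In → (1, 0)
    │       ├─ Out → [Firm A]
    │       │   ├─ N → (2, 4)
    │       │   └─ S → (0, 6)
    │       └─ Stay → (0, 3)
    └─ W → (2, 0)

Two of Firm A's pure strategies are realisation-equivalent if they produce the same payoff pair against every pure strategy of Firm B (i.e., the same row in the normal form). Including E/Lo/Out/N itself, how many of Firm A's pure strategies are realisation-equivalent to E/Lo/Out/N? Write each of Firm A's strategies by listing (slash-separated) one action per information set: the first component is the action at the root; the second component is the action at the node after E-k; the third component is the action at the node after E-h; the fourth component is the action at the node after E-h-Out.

Row for E/Lo/Out/N (columns g, k, h): (6,2) (6,2) (2,4).
Every one of Firm A's information sets is on the play path for some reply by Firm B when Firm A follows E/Lo/Out/N.
Changing the action at any of them therefore changes at least one column, so only E/Lo/Out/N itself gives this row.

1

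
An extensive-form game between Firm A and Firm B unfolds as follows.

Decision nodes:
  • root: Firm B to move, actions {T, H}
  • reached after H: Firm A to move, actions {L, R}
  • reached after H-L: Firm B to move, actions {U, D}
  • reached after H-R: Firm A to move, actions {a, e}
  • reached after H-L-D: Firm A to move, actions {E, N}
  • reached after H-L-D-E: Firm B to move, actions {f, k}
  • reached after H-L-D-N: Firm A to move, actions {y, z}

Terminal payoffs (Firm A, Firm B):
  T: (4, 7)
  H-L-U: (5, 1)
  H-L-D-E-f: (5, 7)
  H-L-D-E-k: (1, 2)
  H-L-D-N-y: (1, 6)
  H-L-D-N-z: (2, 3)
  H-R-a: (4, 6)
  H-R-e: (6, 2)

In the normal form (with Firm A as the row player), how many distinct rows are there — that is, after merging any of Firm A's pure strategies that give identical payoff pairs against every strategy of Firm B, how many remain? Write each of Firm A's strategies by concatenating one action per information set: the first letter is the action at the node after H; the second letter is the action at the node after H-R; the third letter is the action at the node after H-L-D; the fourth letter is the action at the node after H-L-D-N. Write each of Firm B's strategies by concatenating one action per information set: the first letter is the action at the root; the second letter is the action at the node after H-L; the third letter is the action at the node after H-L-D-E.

5

Firm A has 16 pure strategies: LaEy, LaEz, LaNy, LaNz, LeEy, LeEz, LeNy, LeNz, RaEy, RaEz, RaNy, RaNz, ReEy, ReEz, ReNy, ReNz. Columns: TUf, TUk, TDf, TDk, HUf, HUk, HDf, HDk.
{LaEy, LaEz, LeEy, LeEz} → row (4,7) (4,7) (4,7) (4,7) (5,1) (5,1) (5,7) (1,2)
{LaNy, LeNy} → row (4,7) (4,7) (4,7) (4,7) (5,1) (5,1) (1,6) (1,6)
{LaNz, LeNz} → row (4,7) (4,7) (4,7) (4,7) (5,1) (5,1) (2,3) (2,3)
{RaEy, RaEz, RaNy, RaNz} → row (4,7) (4,7) (4,7) (4,7) (4,6) (4,6) (4,6) (4,6)
{ReEy, ReEz, ReNy, ReNz} → row (4,7) (4,7) (4,7) (4,7) (6,2) (6,2) (6,2) (6,2)
That's 5 distinct rows out of 16 strategies.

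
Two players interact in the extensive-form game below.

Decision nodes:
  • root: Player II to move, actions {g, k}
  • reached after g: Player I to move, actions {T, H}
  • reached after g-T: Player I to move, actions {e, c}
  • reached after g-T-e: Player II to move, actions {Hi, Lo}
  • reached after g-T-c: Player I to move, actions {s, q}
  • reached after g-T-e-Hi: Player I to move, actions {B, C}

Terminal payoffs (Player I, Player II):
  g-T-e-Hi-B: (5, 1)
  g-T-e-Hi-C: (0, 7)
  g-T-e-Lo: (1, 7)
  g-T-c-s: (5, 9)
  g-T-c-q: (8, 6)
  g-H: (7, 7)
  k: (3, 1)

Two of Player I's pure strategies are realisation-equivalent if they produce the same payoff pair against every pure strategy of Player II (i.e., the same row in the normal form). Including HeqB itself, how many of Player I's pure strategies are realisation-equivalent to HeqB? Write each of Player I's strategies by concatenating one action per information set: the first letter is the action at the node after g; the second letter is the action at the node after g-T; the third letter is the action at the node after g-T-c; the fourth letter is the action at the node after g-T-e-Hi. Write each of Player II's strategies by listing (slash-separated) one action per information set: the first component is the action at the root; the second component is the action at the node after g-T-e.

Row for HeqB (columns g/Hi, g/Lo, k/Hi, k/Lo): (7,7) (7,7) (3,1) (3,1).
Under HeqB, Player I's choice at the node after g-T and at the node after g-T-c and at the node after g-T-e-Hi can never be reached regardless of what Player II does, so varying those choices leaves every outcome unchanged.
Holding the reachable choices fixed and varying the unreachable ones freely already gives 2 × 2 × 2 = 8 equivalent strategies.
No other strategy reproduces this row, so those 8 are the full class: HesB, HesC, HeqB, HeqC, HcsB, HcsC, HcqB, HcqC.

8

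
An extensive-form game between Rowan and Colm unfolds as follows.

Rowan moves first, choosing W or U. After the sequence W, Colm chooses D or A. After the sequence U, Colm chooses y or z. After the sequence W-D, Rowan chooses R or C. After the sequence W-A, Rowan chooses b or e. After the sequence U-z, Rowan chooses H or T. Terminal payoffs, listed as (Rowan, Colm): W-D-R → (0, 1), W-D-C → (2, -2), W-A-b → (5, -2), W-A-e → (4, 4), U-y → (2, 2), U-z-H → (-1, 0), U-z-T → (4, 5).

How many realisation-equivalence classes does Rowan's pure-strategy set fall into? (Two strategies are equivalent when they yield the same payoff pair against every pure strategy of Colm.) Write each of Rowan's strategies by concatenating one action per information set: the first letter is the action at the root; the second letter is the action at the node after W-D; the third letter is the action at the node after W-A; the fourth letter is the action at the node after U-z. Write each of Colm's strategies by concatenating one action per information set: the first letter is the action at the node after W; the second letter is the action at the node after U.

6

Rowan has 16 pure strategies: WRbH, WRbT, WReH, WReT, WCbH, WCbT, WCeH, WCeT, URbH, URbT, UReH, UReT, UCbH, UCbT, UCeH, UCeT. Columns: Dy, Dz, Ay, Az.
{WRbH, WRbT} → row (0,1) (0,1) (5,-2) (5,-2)
{WReH, WReT} → row (0,1) (0,1) (4,4) (4,4)
{WCbH, WCbT} → row (2,-2) (2,-2) (5,-2) (5,-2)
{WCeH, WCeT} → row (2,-2) (2,-2) (4,4) (4,4)
{URbH, UReH, UCbH, UCeH} → row (2,2) (-1,0) (2,2) (-1,0)
{URbT, UReT, UCbT, UCeT} → row (2,2) (4,5) (2,2) (4,5)
That's 6 distinct rows out of 16 strategies.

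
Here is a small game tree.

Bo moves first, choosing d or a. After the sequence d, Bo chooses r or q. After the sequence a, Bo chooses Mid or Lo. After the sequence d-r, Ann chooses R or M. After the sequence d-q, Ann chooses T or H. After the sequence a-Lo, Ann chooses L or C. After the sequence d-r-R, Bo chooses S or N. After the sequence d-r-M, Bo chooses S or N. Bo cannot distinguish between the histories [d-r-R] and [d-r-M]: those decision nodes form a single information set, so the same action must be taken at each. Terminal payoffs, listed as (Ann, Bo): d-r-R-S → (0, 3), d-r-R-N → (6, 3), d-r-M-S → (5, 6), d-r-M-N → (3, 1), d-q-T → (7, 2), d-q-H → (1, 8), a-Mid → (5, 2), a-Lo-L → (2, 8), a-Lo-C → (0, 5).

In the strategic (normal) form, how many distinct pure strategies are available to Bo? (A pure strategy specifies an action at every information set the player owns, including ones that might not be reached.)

16

Bo owns the root with actions {d, a} — two choices.
Bo owns the node after d with actions {r, q} — two choices.
Bo owns the node after a with actions {Mid, Lo} — two choices.
Bo owns the information set {d-r-R, d-r-M} with actions {S, N} — two choices.
A pure strategy fixes one action at each information set independently, so the count is the product 2 × 2 × 2 × 2 = 16.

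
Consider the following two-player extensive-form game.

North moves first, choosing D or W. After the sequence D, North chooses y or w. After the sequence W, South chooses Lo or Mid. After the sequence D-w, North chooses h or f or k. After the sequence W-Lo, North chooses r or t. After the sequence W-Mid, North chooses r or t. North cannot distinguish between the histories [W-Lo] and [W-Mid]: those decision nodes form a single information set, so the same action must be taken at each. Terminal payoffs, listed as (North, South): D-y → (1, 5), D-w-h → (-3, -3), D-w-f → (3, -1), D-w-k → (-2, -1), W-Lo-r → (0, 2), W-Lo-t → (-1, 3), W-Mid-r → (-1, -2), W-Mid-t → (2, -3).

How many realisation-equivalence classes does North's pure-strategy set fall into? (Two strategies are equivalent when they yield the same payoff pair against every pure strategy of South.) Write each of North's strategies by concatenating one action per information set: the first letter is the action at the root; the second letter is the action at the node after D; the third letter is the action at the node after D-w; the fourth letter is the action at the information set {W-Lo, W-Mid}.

North has 24 pure strategies: Dyhr, Dyht, Dyfr, Dyft, Dykr, Dykt, Dwhr, Dwht, Dwfr, Dwft, Dwkr, Dwkt, Wyhr, Wyht, Wyfr, Wyft, Wykr, Wykt, Wwhr, Wwht, Wwfr, Wwft, Wwkr, Wwkt. Columns: Lo, Mid.
{Dyhr, Dyht, Dyfr, Dyft, Dykr, Dykt} → row (1,5) (1,5)
{Dwhr, Dwht} → row (-3,-3) (-3,-3)
{Dwfr, Dwft} → row (3,-1) (3,-1)
{Dwkr, Dwkt} → row (-2,-1) (-2,-1)
{Wyhr, Wyfr, Wykr, Wwhr, Wwfr, Wwkr} → row (0,2) (-1,-2)
{Wyht, Wyft, Wykt, Wwht, Wwft, Wwkt} → row (-1,3) (2,-3)
That's 6 distinct rows out of 24 strategies.

6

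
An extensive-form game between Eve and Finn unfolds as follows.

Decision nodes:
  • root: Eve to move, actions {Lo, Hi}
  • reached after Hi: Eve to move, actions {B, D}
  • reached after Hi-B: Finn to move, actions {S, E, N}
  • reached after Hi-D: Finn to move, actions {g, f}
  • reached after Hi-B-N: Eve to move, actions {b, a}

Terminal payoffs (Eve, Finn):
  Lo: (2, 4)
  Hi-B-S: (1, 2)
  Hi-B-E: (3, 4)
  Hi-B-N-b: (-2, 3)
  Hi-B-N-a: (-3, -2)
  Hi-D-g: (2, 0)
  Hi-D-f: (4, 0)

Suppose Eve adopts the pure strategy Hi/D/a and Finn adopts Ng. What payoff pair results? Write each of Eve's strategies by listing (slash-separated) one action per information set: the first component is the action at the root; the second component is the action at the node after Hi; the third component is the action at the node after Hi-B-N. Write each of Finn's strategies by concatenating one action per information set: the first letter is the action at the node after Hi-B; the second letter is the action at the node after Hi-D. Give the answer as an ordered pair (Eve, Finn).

(2, 0)

Trace the play path from the root:
  Eve plays Hi
  Eve plays D at [Hi]
  Finn plays g at [Hi-D]
→ terminal payoff (2, 0).
(Eve's choice at the node after Hi-B-N is never reached on this path, so it doesn't affect the outcome.)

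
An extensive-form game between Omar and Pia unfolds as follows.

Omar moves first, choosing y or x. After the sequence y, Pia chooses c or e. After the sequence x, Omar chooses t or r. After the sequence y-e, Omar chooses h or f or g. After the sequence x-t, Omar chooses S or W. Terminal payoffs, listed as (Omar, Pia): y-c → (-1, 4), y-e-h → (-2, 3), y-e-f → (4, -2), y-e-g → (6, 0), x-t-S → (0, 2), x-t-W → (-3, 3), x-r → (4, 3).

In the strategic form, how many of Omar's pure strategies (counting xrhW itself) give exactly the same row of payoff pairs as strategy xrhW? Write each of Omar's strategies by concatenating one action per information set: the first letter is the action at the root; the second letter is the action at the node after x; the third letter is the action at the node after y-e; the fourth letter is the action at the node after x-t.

Row for xrhW (columns c, e): (4,3) (4,3).
Under xrhW, Omar's choice at the node after y-e and at the node after x-t can never be reached regardless of what Pia does, so varying those choices leaves every outcome unchanged.
Holding the reachable choices fixed and varying the unreachable ones freely already gives 3 × 2 = 6 equivalent strategies.
No other strategy reproduces this row, so those 6 are the full class: xrhS, xrhW, xrfS, xrfW, xrgS, xrgW.

6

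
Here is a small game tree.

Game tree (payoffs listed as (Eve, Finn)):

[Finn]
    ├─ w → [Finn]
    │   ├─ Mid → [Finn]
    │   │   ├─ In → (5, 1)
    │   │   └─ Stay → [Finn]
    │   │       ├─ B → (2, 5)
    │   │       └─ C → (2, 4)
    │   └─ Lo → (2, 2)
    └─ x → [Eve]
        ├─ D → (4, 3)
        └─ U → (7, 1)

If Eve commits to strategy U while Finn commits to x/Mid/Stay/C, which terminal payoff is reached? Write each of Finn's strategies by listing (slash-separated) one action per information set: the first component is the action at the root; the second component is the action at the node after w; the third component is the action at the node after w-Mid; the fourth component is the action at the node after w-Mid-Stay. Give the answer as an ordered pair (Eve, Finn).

(7, 1)

Trace the play path from the root:
  Finn plays x
  Eve plays U at [x]
→ terminal payoff (7, 1).
(Finn's choice at the node after w is never reached on this path, so it doesn't affect the outcome.)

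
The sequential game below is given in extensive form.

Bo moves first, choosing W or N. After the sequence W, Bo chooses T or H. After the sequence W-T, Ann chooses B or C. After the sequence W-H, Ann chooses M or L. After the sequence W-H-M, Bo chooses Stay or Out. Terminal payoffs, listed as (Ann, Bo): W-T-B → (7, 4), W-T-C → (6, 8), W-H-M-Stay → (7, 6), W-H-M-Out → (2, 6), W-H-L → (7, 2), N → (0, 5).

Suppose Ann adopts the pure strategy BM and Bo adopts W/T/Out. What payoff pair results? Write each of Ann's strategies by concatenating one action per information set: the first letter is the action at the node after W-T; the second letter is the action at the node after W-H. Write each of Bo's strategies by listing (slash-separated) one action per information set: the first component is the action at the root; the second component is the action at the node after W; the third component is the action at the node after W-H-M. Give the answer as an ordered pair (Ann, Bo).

(7, 4)

Trace the play path from the root:
  Bo plays W
  Bo plays T at [W]
  Ann plays B at [W-T]
→ terminal payoff (7, 4).
(Ann's choice at the node after W-H is never reached on this path, so it doesn't affect the outcome.)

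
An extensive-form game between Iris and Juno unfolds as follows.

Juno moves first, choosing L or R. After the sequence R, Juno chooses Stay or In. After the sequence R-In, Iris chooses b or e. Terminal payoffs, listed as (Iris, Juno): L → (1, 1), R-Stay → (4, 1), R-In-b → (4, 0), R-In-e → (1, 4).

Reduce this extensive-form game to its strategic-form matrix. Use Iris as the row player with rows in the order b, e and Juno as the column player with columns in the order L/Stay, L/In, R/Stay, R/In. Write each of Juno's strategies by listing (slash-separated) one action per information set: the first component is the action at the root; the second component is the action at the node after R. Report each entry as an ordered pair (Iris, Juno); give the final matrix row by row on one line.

b: (1,1) (1,1) (4,1) (4,0) | e: (1,1) (1,1) (4,1) (1,4)

       L/Stay     L/In   R/Stay     R/In
   b    (1,1)    (1,1)    (4,1)    (4,0)
   e    (1,1)    (1,1)    (4,1)    (1,4)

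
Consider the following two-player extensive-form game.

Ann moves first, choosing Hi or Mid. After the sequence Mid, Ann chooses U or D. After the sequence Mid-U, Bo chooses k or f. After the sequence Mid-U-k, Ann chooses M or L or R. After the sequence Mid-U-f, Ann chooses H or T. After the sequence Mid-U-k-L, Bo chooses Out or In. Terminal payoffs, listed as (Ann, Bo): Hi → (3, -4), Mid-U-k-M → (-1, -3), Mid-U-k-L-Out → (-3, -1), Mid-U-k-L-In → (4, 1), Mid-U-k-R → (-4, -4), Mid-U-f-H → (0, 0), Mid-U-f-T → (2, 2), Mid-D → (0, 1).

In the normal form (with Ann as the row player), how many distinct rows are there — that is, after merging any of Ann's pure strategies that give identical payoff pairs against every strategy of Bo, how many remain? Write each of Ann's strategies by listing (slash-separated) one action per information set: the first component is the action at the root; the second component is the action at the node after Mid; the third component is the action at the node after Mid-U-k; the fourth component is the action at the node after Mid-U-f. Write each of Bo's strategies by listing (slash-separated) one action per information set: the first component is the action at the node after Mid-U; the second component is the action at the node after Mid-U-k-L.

Ann has 24 pure strategies: Hi/U/M/H, Hi/U/M/T, Hi/U/L/H, Hi/U/L/T, Hi/U/R/H, Hi/U/R/T, Hi/D/M/H, Hi/D/M/T, Hi/D/L/H, Hi/D/L/T, Hi/D/R/H, Hi/D/R/T, Mid/U/M/H, Mid/U/M/T, Mid/U/L/H, Mid/U/L/T, Mid/U/R/H, Mid/U/R/T, Mid/D/M/H, Mid/D/M/T, Mid/D/L/H, Mid/D/L/T, Mid/D/R/H, Mid/D/R/T. Columns: k/Out, k/In, f/Out, f/In.
{Hi/U/M/H, Hi/U/M/T, Hi/U/L/H, Hi/U/L/T, Hi/U/R/H, Hi/U/R/T, Hi/D/M/H, Hi/D/M/T, Hi/D/L/H, Hi/D/L/T, Hi/D/R/H, Hi/D/R/T} → row (3,-4) (3,-4) (3,-4) (3,-4)
{Mid/U/M/H} → row (-1,-3) (-1,-3) (0,0) (0,0)
{Mid/U/M/T} → row (-1,-3) (-1,-3) (2,2) (2,2)
{Mid/U/L/H} → row (-3,-1) (4,1) (0,0) (0,0)
{Mid/U/L/T} → row (-3,-1) (4,1) (2,2) (2,2)
{Mid/U/R/H} → row (-4,-4) (-4,-4) (0,0) (0,0)
{Mid/U/R/T} → row (-4,-4) (-4,-4) (2,2) (2,2)
{Mid/D/M/H, Mid/D/M/T, Mid/D/L/H, Mid/D/L/T, Mid/D/R/H, Mid/D/R/T} → row (0,1) (0,1) (0,1) (0,1)
That's 8 distinct rows out of 24 strategies.

8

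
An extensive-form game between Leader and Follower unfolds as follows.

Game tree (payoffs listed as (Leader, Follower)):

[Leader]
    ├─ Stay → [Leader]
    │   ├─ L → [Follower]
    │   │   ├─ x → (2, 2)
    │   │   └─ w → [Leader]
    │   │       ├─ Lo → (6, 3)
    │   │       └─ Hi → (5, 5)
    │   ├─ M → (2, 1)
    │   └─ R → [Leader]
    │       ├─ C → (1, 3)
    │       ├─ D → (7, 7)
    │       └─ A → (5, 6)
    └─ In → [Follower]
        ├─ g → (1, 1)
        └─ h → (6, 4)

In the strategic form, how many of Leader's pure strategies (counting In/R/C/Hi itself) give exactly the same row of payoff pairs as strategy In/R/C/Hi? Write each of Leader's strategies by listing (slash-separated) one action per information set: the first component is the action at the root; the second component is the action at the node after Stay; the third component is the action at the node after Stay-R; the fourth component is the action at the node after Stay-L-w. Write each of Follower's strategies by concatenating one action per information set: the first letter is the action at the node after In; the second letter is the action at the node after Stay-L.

Row for In/R/C/Hi (columns gx, gw, hx, hw): (1,1) (1,1) (6,4) (6,4).
Under In/R/C/Hi, Leader's choice at the node after Stay and at the node after Stay-R and at the node after Stay-L-w can never be reached regardless of what Follower does, so varying those choices leaves every outcome unchanged.
Holding the reachable choices fixed and varying the unreachable ones freely already gives 3 × 3 × 2 = 18 equivalent strategies.
No other strategy reproduces this row, so those 18 are the full class: In/L/C/Lo, In/L/C/Hi, In/L/D/Lo, In/L/D/Hi, In/L/A/Lo, In/L/A/Hi, In/M/C/Lo, In/M/C/Hi, In/M/D/Lo, In/M/D/Hi, In/M/A/Lo, In/M/A/Hi, In/R/C/Lo, In/R/C/Hi, In/R/D/Lo, In/R/D/Hi, In/R/A/Lo, In/R/A/Hi.

18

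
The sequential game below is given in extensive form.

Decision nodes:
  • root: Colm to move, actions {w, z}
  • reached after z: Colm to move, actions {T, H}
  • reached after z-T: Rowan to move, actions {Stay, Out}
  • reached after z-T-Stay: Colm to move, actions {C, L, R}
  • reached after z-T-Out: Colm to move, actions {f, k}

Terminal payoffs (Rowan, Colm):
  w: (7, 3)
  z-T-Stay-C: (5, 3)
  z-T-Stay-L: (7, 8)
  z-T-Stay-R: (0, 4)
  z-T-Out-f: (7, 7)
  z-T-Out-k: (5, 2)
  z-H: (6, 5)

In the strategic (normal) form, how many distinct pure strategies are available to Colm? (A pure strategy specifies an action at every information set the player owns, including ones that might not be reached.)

Colm owns the root with actions {w, z} — two choices.
Colm owns the node after z with actions {T, H} — two choices.
Colm owns the node after z-T-Stay with actions {C, L, R} — three choices.
Colm owns the node after z-T-Out with actions {f, k} — two choices.
A pure strategy fixes one action at each information set independently, so the count is the product 2 × 2 × 3 × 2 = 24.

24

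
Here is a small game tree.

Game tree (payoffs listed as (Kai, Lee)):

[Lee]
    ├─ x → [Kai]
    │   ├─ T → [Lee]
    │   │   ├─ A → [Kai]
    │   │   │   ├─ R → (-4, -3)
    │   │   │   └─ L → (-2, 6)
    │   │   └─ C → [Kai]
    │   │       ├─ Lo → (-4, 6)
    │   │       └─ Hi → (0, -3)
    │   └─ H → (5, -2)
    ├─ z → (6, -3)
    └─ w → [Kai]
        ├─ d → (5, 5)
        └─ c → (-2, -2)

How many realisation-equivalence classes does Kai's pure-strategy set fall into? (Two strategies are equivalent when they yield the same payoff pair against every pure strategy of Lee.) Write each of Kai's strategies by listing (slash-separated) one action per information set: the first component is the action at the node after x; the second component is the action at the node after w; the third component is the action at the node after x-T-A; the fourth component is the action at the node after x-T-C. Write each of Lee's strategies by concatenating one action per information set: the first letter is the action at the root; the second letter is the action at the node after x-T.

10

Kai has 16 pure strategies: T/d/R/Lo, T/d/R/Hi, T/d/L/Lo, T/d/L/Hi, T/c/R/Lo, T/c/R/Hi, T/c/L/Lo, T/c/L/Hi, H/d/R/Lo, H/d/R/Hi, H/d/L/Lo, H/d/L/Hi, H/c/R/Lo, H/c/R/Hi, H/c/L/Lo, H/c/L/Hi. Columns: xA, xC, zA, zC, wA, wC.
{T/d/R/Lo} → row (-4,-3) (-4,6) (6,-3) (6,-3) (5,5) (5,5)
{T/d/R/Hi} → row (-4,-3) (0,-3) (6,-3) (6,-3) (5,5) (5,5)
{T/d/L/Lo} → row (-2,6) (-4,6) (6,-3) (6,-3) (5,5) (5,5)
{T/d/L/Hi} → row (-2,6) (0,-3) (6,-3) (6,-3) (5,5) (5,5)
{T/c/R/Lo} → row (-4,-3) (-4,6) (6,-3) (6,-3) (-2,-2) (-2,-2)
{T/c/R/Hi} → row (-4,-3) (0,-3) (6,-3) (6,-3) (-2,-2) (-2,-2)
{T/c/L/Lo} → row (-2,6) (-4,6) (6,-3) (6,-3) (-2,-2) (-2,-2)
{T/c/L/Hi} → row (-2,6) (0,-3) (6,-3) (6,-3) (-2,-2) (-2,-2)
{H/d/R/Lo, H/d/R/Hi, H/d/L/Lo, H/d/L/Hi} → row (5,-2) (5,-2) (6,-3) (6,-3) (5,5) (5,5)
{H/c/R/Lo, H/c/R/Hi, H/c/L/Lo, H/c/L/Hi} → row (5,-2) (5,-2) (6,-3) (6,-3) (-2,-2) (-2,-2)
That's 10 distinct rows out of 16 strategies.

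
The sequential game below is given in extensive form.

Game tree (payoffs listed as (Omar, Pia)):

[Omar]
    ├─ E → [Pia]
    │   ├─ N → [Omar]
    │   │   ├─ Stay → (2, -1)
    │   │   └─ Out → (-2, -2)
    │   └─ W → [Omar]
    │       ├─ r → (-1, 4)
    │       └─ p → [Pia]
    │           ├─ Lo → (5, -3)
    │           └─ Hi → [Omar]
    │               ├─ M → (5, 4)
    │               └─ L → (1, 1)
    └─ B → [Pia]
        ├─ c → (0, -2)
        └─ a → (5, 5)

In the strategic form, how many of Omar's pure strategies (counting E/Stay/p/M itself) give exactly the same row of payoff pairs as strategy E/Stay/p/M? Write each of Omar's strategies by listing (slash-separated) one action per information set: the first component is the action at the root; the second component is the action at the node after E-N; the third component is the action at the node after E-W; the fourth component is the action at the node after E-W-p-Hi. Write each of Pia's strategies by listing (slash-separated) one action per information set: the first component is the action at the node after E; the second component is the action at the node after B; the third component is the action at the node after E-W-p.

1

Row for E/Stay/p/M (columns N/c/Lo, N/c/Hi, N/a/Lo, N/a/Hi, W/c/Lo, W/c/Hi, W/a/Lo, W/a/Hi): (2,-1) (2,-1) (2,-1) (2,-1) (5,-3) (5,4) (5,-3) (5,4).
Every one of Omar's information sets is on the play path for some reply by Pia when Omar follows E/Stay/p/M.
Changing the action at any of them therefore changes at least one column, so only E/Stay/p/M itself gives this row.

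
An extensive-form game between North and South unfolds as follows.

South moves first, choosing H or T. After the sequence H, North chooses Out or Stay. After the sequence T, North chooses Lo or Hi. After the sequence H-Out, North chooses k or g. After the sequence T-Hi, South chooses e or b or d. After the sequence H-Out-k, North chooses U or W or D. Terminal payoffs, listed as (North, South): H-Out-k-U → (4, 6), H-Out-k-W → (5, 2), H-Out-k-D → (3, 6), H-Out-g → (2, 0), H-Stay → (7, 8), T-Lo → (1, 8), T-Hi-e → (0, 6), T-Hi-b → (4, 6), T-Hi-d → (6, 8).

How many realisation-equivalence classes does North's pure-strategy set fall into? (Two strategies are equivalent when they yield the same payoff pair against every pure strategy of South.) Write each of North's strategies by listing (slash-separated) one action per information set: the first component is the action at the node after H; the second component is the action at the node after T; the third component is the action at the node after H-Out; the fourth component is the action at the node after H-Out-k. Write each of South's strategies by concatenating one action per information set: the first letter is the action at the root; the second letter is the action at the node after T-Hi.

10

North has 24 pure strategies: Out/Lo/k/U, Out/Lo/k/W, Out/Lo/k/D, Out/Lo/g/U, Out/Lo/g/W, Out/Lo/g/D, Out/Hi/k/U, Out/Hi/k/W, Out/Hi/k/D, Out/Hi/g/U, Out/Hi/g/W, Out/Hi/g/D, Stay/Lo/k/U, Stay/Lo/k/W, Stay/Lo/k/D, Stay/Lo/g/U, Stay/Lo/g/W, Stay/Lo/g/D, Stay/Hi/k/U, Stay/Hi/k/W, Stay/Hi/k/D, Stay/Hi/g/U, Stay/Hi/g/W, Stay/Hi/g/D. Columns: He, Hb, Hd, Te, Tb, Td.
{Out/Lo/k/U} → row (4,6) (4,6) (4,6) (1,8) (1,8) (1,8)
{Out/Lo/k/W} → row (5,2) (5,2) (5,2) (1,8) (1,8) (1,8)
{Out/Lo/k/D} → row (3,6) (3,6) (3,6) (1,8) (1,8) (1,8)
{Out/Lo/g/U, Out/Lo/g/W, Out/Lo/g/D} → row (2,0) (2,0) (2,0) (1,8) (1,8) (1,8)
{Out/Hi/k/U} → row (4,6) (4,6) (4,6) (0,6) (4,6) (6,8)
{Out/Hi/k/W} → row (5,2) (5,2) (5,2) (0,6) (4,6) (6,8)
{Out/Hi/k/D} → row (3,6) (3,6) (3,6) (0,6) (4,6) (6,8)
{Out/Hi/g/U, Out/Hi/g/W, Out/Hi/g/D} → row (2,0) (2,0) (2,0) (0,6) (4,6) (6,8)
{Stay/Lo/k/U, Stay/Lo/k/W, Stay/Lo/k/D, Stay/Lo/g/U, Stay/Lo/g/W, Stay/Lo/g/D} → row (7,8) (7,8) (7,8) (1,8) (1,8) (1,8)
{Stay/Hi/k/U, Stay/Hi/k/W, Stay/Hi/k/D, Stay/Hi/g/U, Stay/Hi/g/W, Stay/Hi/g/D} → row (7,8) (7,8) (7,8) (0,6) (4,6) (6,8)
That's 10 distinct rows out of 24 strategies.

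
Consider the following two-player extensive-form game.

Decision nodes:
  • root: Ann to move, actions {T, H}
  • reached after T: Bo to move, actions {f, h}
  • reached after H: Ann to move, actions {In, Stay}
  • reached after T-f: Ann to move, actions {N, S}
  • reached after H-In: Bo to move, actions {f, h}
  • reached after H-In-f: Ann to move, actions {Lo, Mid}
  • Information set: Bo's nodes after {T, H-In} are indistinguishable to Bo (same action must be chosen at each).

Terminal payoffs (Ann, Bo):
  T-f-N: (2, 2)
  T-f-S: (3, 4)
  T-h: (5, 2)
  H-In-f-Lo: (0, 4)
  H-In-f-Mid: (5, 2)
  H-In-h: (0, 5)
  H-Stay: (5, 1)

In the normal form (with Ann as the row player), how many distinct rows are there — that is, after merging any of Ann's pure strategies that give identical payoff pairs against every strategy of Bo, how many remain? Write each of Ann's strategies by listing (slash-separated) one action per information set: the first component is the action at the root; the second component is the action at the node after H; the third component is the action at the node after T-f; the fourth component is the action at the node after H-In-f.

Ann has 16 pure strategies: T/In/N/Lo, T/In/N/Mid, T/In/S/Lo, T/In/S/Mid, T/Stay/N/Lo, T/Stay/N/Mid, T/Stay/S/Lo, T/Stay/S/Mid, H/In/N/Lo, H/In/N/Mid, H/In/S/Lo, H/In/S/Mid, H/Stay/N/Lo, H/Stay/N/Mid, H/Stay/S/Lo, H/Stay/S/Mid. Columns: f, h.
{T/In/N/Lo, T/In/N/Mid, T/Stay/N/Lo, T/Stay/N/Mid} → row (2,2) (5,2)
{T/In/S/Lo, T/In/S/Mid, T/Stay/S/Lo, T/Stay/S/Mid} → row (3,4) (5,2)
{H/In/N/Lo, H/In/S/Lo} → row (0,4) (0,5)
{H/In/N/Mid, H/In/S/Mid} → row (5,2) (0,5)
{H/Stay/N/Lo, H/Stay/N/Mid, H/Stay/S/Lo, H/Stay/S/Mid} → row (5,1) (5,1)
That's 5 distinct rows out of 16 strategies.

5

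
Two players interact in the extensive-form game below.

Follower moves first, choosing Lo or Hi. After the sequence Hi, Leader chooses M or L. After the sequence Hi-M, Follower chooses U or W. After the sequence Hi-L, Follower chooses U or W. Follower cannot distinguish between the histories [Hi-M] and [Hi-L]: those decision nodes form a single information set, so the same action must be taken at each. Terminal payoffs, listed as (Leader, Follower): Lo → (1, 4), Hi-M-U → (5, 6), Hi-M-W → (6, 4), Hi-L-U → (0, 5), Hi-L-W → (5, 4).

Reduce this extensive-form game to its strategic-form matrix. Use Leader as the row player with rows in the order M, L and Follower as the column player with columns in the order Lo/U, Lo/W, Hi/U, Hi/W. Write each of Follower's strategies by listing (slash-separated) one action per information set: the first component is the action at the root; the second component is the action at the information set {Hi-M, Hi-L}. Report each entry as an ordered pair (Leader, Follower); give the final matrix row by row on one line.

         Lo/U     Lo/W     Hi/U     Hi/W
   M    (1,4)    (1,4)    (5,6)    (6,4)
   L    (1,4)    (1,4)    (0,5)    (5,4)

M: (1,4) (1,4) (5,6) (6,4) | L: (1,4) (1,4) (0,5) (5,4)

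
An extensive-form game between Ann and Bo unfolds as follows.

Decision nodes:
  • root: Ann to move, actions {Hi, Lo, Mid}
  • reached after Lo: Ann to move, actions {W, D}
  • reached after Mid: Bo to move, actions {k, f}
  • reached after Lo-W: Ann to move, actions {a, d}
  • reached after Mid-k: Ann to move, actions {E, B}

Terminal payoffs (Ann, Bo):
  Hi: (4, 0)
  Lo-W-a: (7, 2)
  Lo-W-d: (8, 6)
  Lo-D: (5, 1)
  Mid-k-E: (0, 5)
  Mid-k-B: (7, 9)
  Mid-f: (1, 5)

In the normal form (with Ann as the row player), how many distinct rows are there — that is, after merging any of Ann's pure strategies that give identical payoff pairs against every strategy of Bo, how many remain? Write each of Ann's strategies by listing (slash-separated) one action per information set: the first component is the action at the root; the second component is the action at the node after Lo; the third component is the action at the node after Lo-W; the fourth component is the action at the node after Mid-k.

6

Ann has 24 pure strategies: Hi/W/a/E, Hi/W/a/B, Hi/W/d/E, Hi/W/d/B, Hi/D/a/E, Hi/D/a/B, Hi/D/d/E, Hi/D/d/B, Lo/W/a/E, Lo/W/a/B, Lo/W/d/E, Lo/W/d/B, Lo/D/a/E, Lo/D/a/B, Lo/D/d/E, Lo/D/d/B, Mid/W/a/E, Mid/W/a/B, Mid/W/d/E, Mid/W/d/B, Mid/D/a/E, Mid/D/a/B, Mid/D/d/E, Mid/D/d/B. Columns: k, f.
{Hi/W/a/E, Hi/W/a/B, Hi/W/d/E, Hi/W/d/B, Hi/D/a/E, Hi/D/a/B, Hi/D/d/E, Hi/D/d/B} → row (4,0) (4,0)
{Lo/W/a/E, Lo/W/a/B} → row (7,2) (7,2)
{Lo/W/d/E, Lo/W/d/B} → row (8,6) (8,6)
{Lo/D/a/E, Lo/D/a/B, Lo/D/d/E, Lo/D/d/B} → row (5,1) (5,1)
{Mid/W/a/E, Mid/W/d/E, Mid/D/a/E, Mid/D/d/E} → row (0,5) (1,5)
{Mid/W/a/B, Mid/W/d/B, Mid/D/a/B, Mid/D/d/B} → row (7,9) (1,5)
That's 6 distinct rows out of 24 strategies.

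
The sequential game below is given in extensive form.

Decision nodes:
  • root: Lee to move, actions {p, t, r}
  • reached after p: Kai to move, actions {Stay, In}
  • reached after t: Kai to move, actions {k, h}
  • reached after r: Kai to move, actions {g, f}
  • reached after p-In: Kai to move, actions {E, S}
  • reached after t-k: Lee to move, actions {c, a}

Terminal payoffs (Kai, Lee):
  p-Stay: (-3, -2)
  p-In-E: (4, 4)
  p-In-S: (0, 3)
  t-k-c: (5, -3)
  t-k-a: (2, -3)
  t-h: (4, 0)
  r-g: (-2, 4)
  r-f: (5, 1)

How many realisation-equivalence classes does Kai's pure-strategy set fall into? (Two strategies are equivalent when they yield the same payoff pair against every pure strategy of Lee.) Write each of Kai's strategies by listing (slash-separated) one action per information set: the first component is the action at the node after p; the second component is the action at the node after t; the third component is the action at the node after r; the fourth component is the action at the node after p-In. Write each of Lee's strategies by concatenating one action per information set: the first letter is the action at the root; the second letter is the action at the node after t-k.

Kai has 16 pure strategies: Stay/k/g/E, Stay/k/g/S, Stay/k/f/E, Stay/k/f/S, Stay/h/g/E, Stay/h/g/S, Stay/h/f/E, Stay/h/f/S, In/k/g/E, In/k/g/S, In/k/f/E, In/k/f/S, In/h/g/E, In/h/g/S, In/h/f/E, In/h/f/S. Columns: pc, pa, tc, ta, rc, ra.
{Stay/k/g/E, Stay/k/g/S} → row (-3,-2) (-3,-2) (5,-3) (2,-3) (-2,4) (-2,4)
{Stay/k/f/E, Stay/k/f/S} → row (-3,-2) (-3,-2) (5,-3) (2,-3) (5,1) (5,1)
{Stay/h/g/E, Stay/h/g/S} → row (-3,-2) (-3,-2) (4,0) (4,0) (-2,4) (-2,4)
{Stay/h/f/E, Stay/h/f/S} → row (-3,-2) (-3,-2) (4,0) (4,0) (5,1) (5,1)
{In/k/g/E} → row (4,4) (4,4) (5,-3) (2,-3) (-2,4) (-2,4)
{In/k/g/S} → row (0,3) (0,3) (5,-3) (2,-3) (-2,4) (-2,4)
{In/k/f/E} → row (4,4) (4,4) (5,-3) (2,-3) (5,1) (5,1)
{In/k/f/S} → row (0,3) (0,3) (5,-3) (2,-3) (5,1) (5,1)
{In/h/g/E} → row (4,4) (4,4) (4,0) (4,0) (-2,4) (-2,4)
{In/h/g/S} → row (0,3) (0,3) (4,0) (4,0) (-2,4) (-2,4)
{In/h/f/E} → row (4,4) (4,4) (4,0) (4,0) (5,1) (5,1)
{In/h/f/S} → row (0,3) (0,3) (4,0) (4,0) (5,1) (5,1)
That's 12 distinct rows out of 16 strategies.

12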